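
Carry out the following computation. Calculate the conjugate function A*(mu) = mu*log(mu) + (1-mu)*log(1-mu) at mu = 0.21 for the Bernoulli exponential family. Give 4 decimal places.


Legendre transform for Bernoulli:
A*(mu) = mu*log(mu) + (1-mu)*log(1-mu).
mu = 0.21, 1-mu = 0.79.
mu*log(mu) = 0.21*log(0.21) = -0.327736.
(1-mu)*log(1-mu) = 0.79*log(0.79) = -0.186221.
A* = -0.327736 + -0.186221 = -0.5140

-0.5140


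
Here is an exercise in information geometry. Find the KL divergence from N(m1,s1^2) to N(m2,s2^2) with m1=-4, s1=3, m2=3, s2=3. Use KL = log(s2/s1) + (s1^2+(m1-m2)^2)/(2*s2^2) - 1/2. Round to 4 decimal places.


KL divergence between normal distributions:
KL = log(s2/s1) + (s1^2 + (m1-m2)^2)/(2*s2^2) - 1/2.
log(3/3) = 0.0.
(3^2 + (-4-3)^2)/(2*3^2) = (9 + 49)/18 = 3.222222.
KL = 0.0 + 3.222222 - 0.5 = 2.7222

2.7222


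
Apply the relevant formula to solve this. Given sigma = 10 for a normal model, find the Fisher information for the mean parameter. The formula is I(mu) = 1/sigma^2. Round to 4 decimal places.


The Fisher information for the mean of a normal distribution is I(mu) = 1/sigma^2.
sigma = 10, so sigma^2 = 100.
I(mu) = 1/100 = 0.0100

0.0100


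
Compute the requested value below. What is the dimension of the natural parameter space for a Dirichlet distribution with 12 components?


Exponential family dimension calculation:
Dirichlet with 12 components has 12 natural parameters.

12


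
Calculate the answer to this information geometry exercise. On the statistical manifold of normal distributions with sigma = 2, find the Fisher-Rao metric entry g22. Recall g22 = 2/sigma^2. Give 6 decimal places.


For the 2-parameter normal family, the Fisher metric has:
  g11 = 1/sigma^2, g22 = 2/sigma^2.
sigma = 2, sigma^2 = 4.
g22 = 0.500000

0.500000


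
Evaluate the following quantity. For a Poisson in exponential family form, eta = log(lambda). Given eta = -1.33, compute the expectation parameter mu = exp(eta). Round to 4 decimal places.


Expectation parameter for Poisson exponential family:
mu = exp(eta).
eta = -1.33.
mu = exp(-1.33) = 0.2645

0.2645


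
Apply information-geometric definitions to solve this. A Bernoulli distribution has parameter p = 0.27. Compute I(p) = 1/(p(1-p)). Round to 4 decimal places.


For Bernoulli(p), Fisher information is I(p) = 1/(p*(1-p)).
p = 0.27, 1-p = 0.73.
p*(1-p) = 0.1971.
I(p) = 1/0.1971 = 5.0736

5.0736


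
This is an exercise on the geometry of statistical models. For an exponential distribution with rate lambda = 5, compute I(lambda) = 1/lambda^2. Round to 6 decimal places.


Fisher information for exponential: I(lambda) = 1/lambda^2.
lambda = 5, lambda^2 = 25.
I = 1/25 = 0.040000

0.040000


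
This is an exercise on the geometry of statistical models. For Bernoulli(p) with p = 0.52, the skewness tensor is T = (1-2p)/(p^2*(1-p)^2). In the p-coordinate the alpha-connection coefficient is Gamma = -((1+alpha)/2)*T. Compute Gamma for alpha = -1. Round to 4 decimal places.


Skewness (Amari-Chentsov) tensor: T = (1-2p)/(p^2*(1-p)^2).
p = 0.52, 1-2p = -0.04, p^2 = 0.2704, (1-p)^2 = 0.2304.
T = -0.04/(0.2704 * 0.2304) = -0.642053.
In the p-coordinate, Gamma^(alpha) = Gamma^(0) - (alpha/2)*T with Gamma^(0) = (1/2)*g'(p) = -T/2,
so Gamma^(alpha) = -((1+alpha)/2)*T.
alpha = -1, -(1+alpha)/2 = 0.0.
Gamma = 0.0 * -0.642053 = 0.0000

0.0000


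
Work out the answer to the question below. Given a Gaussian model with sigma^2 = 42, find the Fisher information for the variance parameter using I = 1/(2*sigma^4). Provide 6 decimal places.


Fisher information for variance: I(sigma^2) = 1/(2*sigma^4).
sigma^2 = 42, so sigma^4 = 1764.
I = 1/(2*1764) = 1/3528 = 0.000283

0.000283


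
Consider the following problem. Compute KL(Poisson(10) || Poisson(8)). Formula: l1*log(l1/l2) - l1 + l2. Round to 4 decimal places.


KL divergence for Poisson:
KL = l1*log(l1/l2) - l1 + l2.
l1 = 10, l2 = 8.
log(10/8) = 0.223144.
l1*log(l1/l2) = 10 * 0.223144 = 2.231436.
KL = 2.231436 - 10 + 8 = 0.2314

0.2314


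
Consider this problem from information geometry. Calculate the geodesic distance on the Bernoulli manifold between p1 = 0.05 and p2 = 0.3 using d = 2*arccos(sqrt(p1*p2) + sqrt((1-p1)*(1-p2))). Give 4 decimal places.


Geodesic distance on Bernoulli manifold:
d(p1,p2) = 2*arccos(sqrt(p1*p2) + sqrt((1-p1)*(1-p2))).
sqrt(p1*p2) = sqrt(0.05*0.3) = 0.122474.
sqrt((1-p1)*(1-p2)) = sqrt(0.95*0.7) = 0.815475.
arg = 0.122474 + 0.815475 = 0.93795.
d = 2*arccos(0.93795) = 0.7083

0.7083


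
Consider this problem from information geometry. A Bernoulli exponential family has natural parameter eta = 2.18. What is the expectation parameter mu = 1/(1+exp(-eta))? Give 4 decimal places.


Dual coordinate (expectation parameter) for Bernoulli:
mu = 1/(1+exp(-eta)).
eta = 2.18.
exp(-eta) = exp(-2.18) = 0.113042.
mu = 1/(1+0.113042) = 0.8984

0.8984


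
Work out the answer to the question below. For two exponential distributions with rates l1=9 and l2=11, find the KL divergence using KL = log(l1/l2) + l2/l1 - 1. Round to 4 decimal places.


KL divergence for exponential family:
KL = log(l1/l2) + l2/l1 - 1.
log(9/11) = -0.200671.
11/9 = 1.222222.
KL = -0.200671 + 1.222222 - 1 = 0.0216

0.0216


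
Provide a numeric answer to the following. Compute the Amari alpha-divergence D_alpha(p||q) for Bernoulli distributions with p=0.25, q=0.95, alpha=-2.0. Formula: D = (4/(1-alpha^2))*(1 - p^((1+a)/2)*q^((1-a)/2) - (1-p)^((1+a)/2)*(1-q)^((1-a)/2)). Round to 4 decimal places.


Amari alpha-divergence:
D = (4/(1-alpha^2))*(1 - p^((1+a)/2)*q^((1-a)/2) - (1-p)^((1+a)/2)*(1-q)^((1-a)/2)).
alpha = -2.0, p = 0.25, q = 0.95.
e1 = (1+alpha)/2 = -0.5, e2 = (1-alpha)/2 = 1.5.
t1 = p^e1 * q^e2 = 0.25^-0.5 * 0.95^1.5 = 1.851891.
t2 = (1-p)^e1 * (1-q)^e2 = 0.75^-0.5 * 0.05^1.5 = 0.01291.
4/(1-alpha^2) = -1.333333.
D = -1.333333*(1 - 1.851891 - 0.01291) = 1.1531

1.1531


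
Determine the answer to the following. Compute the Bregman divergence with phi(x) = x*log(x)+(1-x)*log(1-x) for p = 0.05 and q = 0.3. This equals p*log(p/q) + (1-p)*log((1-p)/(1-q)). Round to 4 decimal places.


Bregman divergence with negative entropy generator:
D = p*log(p/q) + (1-p)*log((1-p)/(1-q)).
p = 0.05, q = 0.3.
p*log(p/q) = 0.05*log(0.05/0.3) = -0.089588.
(1-p)*log((1-p)/(1-q)) = 0.95*log(0.95/0.7) = 0.290113.
D = -0.089588 + 0.290113 = 0.2005

0.2005


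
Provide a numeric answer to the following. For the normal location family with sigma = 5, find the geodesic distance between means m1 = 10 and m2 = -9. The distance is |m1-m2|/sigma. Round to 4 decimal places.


On the fixed-variance normal subfamily, geodesic distance = |m1-m2|/sigma.
|10 - -9| = 19.
sigma = 5.
d = 19/5 = 3.8000

3.8000


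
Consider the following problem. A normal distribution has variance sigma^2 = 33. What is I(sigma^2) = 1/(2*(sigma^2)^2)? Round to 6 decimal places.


Fisher information for variance: I(sigma^2) = 1/(2*sigma^4).
sigma^2 = 33, so sigma^4 = 1089.
I = 1/(2*1089) = 1/2178 = 0.000459

0.000459


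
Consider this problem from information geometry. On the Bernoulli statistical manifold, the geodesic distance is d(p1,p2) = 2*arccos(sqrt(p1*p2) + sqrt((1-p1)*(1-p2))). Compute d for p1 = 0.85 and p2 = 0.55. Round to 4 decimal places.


Geodesic distance on Bernoulli manifold:
d(p1,p2) = 2*arccos(sqrt(p1*p2) + sqrt((1-p1)*(1-p2))).
sqrt(p1*p2) = sqrt(0.85*0.55) = 0.68374.
sqrt((1-p1)*(1-p2)) = sqrt(0.15*0.45) = 0.259808.
arg = 0.68374 + 0.259808 = 0.943547.
d = 2*arccos(0.943547) = 0.6752

0.6752


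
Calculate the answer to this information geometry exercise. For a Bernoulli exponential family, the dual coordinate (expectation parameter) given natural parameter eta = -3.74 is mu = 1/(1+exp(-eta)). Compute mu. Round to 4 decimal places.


Dual coordinate (expectation parameter) for Bernoulli:
mu = 1/(1+exp(-eta)).
eta = -3.74.
exp(-eta) = exp(3.74) = 42.09799.
mu = 1/(1+42.09799) = 0.0232

0.0232


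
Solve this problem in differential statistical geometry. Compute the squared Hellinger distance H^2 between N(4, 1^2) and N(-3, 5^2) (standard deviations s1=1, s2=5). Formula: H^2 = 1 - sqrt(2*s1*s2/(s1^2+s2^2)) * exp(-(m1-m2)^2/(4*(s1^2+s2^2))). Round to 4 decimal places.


Squared Hellinger distance for Gaussians:
H^2 = 1 - sqrt(2*s1*s2/(s1^2+s2^2)) * exp(-(m1-m2)^2/(4*(s1^2+s2^2))).
s1^2 = 1, s2^2 = 25, s1^2+s2^2 = 26.
sqrt(2*1*5/(26)) = 0.620174.
(m1-m2)^2 = (7)^2 = 49.
exp(-49/(4*26)) = exp(-0.471154) = 0.624282.
H^2 = 1 - 0.620174*0.624282 = 0.6128

0.6128


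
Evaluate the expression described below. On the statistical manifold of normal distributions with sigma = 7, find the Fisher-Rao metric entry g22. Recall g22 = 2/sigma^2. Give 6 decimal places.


For the 2-parameter normal family, the Fisher metric has:
  g11 = 1/sigma^2, g22 = 2/sigma^2.
sigma = 7, sigma^2 = 49.
g22 = 0.040816

0.040816


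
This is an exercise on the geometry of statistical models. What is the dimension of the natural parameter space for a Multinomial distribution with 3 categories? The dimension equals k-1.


Exponential family dimension calculation:
For Multinomial with k=3 categories, dim = k-1 = 2.

2


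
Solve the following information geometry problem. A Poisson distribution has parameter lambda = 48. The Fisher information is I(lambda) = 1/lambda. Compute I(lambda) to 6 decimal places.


Fisher information for Poisson: I(lambda) = 1/lambda.
lambda = 48.
I(lambda) = 1/48 = 0.020833

0.020833


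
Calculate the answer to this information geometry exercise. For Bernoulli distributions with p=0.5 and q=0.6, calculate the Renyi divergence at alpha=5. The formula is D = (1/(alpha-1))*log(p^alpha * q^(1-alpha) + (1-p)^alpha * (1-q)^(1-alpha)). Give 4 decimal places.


Renyi divergence of order alpha between Bernoulli distributions:
D = (1/(alpha-1))*log(p^alpha * q^(1-alpha) + (1-p)^alpha * (1-q)^(1-alpha)).
alpha = 5, p = 0.5, q = 0.6.
p^alpha * q^(1-alpha) = 0.5^5 * 0.6^-4 = 0.241127.
(1-p)^alpha * (1-q)^(1-alpha) = 0.5^5 * 0.4^-4 = 1.220703.
sum = 0.241127 + 1.220703 = 1.46183.
D = (1/4)*log(1.46183) = 0.0949

0.0949


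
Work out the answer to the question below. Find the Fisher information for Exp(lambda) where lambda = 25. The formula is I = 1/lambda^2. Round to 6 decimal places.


Fisher information for exponential: I(lambda) = 1/lambda^2.
lambda = 25, lambda^2 = 625.
I = 1/625 = 0.001600

0.001600


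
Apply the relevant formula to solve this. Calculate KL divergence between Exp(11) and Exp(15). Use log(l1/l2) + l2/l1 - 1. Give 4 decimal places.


KL divergence for exponential family:
KL = log(l1/l2) + l2/l1 - 1.
log(11/15) = -0.310155.
15/11 = 1.363636.
KL = -0.310155 + 1.363636 - 1 = 0.0535

0.0535


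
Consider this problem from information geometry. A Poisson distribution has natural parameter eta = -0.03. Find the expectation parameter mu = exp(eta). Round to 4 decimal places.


Expectation parameter for Poisson exponential family:
mu = exp(eta).
eta = -0.03.
mu = exp(-0.03) = 0.9704

0.9704


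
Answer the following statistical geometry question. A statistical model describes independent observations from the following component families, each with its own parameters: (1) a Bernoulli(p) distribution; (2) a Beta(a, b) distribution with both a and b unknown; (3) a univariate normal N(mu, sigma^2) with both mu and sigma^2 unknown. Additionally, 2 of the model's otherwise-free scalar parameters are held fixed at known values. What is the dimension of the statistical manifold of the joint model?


The dimension of a statistical manifold equals the number of free
(independent) real parameters of the model. For a product of independent
blocks the parameter counts add.
- Bernoulli (p): 1.
- Beta (a, b): 2.
- normal (mu, sigma^2): 2.
Total = 1 + 2 + 2 = 5.
2 parameter(s) fixed at known values: 5 - 2 = 3.
Dimension = 3

3


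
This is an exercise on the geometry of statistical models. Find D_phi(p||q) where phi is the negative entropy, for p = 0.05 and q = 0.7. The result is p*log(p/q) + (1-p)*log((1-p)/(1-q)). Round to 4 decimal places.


Bregman divergence with negative entropy generator:
D = p*log(p/q) + (1-p)*log((1-p)/(1-q)).
p = 0.05, q = 0.7.
p*log(p/q) = 0.05*log(0.05/0.7) = -0.131953.
(1-p)*log((1-p)/(1-q)) = 0.95*log(0.95/0.3) = 1.095046.
D = -0.131953 + 1.095046 = 0.9631

0.9631


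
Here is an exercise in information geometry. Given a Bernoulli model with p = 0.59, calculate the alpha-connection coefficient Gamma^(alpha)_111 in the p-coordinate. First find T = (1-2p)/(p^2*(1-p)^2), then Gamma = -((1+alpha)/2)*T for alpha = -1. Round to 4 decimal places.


Skewness (Amari-Chentsov) tensor: T = (1-2p)/(p^2*(1-p)^2).
p = 0.59, 1-2p = -0.18, p^2 = 0.3481, (1-p)^2 = 0.1681.
T = -0.18/(0.3481 * 0.1681) = -3.076102.
In the p-coordinate, Gamma^(alpha) = Gamma^(0) - (alpha/2)*T with Gamma^(0) = (1/2)*g'(p) = -T/2,
so Gamma^(alpha) = -((1+alpha)/2)*T.
alpha = -1, -(1+alpha)/2 = 0.0.
Gamma = 0.0 * -3.076102 = 0.0000

0.0000


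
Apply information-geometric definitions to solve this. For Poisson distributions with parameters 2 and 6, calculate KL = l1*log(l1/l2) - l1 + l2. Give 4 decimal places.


KL divergence for Poisson:
KL = l1*log(l1/l2) - l1 + l2.
l1 = 2, l2 = 6.
log(2/6) = -1.098612.
l1*log(l1/l2) = 2 * -1.098612 = -2.197225.
KL = -2.197225 - 2 + 6 = 1.8028

1.8028


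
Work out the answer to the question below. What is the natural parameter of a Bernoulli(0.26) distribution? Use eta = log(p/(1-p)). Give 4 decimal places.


Natural parameter for Bernoulli: eta = log(p/(1-p)).
p = 0.26, 1-p = 0.74.
p/(1-p) = 0.351351.
eta = log(0.351351) = -1.0460

-1.0460


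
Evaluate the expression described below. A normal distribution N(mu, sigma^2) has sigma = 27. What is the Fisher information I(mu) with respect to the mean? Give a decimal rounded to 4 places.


The Fisher information for the mean of a normal distribution is I(mu) = 1/sigma^2.
sigma = 27, so sigma^2 = 729.
I(mu) = 1/729 = 0.0014

0.0014


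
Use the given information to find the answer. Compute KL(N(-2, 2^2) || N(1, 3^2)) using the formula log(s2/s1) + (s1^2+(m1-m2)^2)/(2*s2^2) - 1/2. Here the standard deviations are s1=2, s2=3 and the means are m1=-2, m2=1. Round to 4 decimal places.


KL divergence between normal distributions:
KL = log(s2/s1) + (s1^2 + (m1-m2)^2)/(2*s2^2) - 1/2.
log(3/2) = 0.405465.
(2^2 + (-2-1)^2)/(2*3^2) = (4 + 9)/18 = 0.722222.
KL = 0.405465 + 0.722222 - 0.5 = 0.6277

0.6277


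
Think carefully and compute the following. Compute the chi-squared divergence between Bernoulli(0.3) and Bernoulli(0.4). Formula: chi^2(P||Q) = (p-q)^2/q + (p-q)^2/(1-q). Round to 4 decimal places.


Chi-squared divergence between Bernoulli distributions:
chi^2 = (p-q)^2/q + (p-q)^2/(1-q).
p = 0.3, q = 0.4, p-q = -0.1.
(p-q)^2 = 0.01.
term1 = 0.01/0.4 = 0.025.
term2 = 0.01/0.6 = 0.016667.
chi^2 = 0.025 + 0.016667 = 0.0417

0.0417


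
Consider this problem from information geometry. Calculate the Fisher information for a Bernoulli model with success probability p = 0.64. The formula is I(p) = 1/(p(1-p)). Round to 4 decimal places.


For Bernoulli(p), Fisher information is I(p) = 1/(p*(1-p)).
p = 0.64, 1-p = 0.36.
p*(1-p) = 0.2304.
I(p) = 1/0.2304 = 4.3403

4.3403


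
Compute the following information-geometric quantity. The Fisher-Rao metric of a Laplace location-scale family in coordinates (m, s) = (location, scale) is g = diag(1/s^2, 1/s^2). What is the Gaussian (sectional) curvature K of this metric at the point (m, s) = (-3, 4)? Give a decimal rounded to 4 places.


The metric has the form g = (A dm^2 + B ds^2)/s^2 with A = 1, B = 1.
Substitute u = sqrt(A/B)*m: g = B*(du^2 + ds^2)/s^2, i.e. B times the
Poincare upper half-plane metric, which has constant Gaussian curvature -1.
Scaling a 2D metric by a constant c divides the Gaussian curvature by c,
so K = -1/B = -1/(1) = -1.0000 everywhere (the point (m, s) = (-3, 4) is irrelevant:
the curvature is constant).
The requested Gaussian curvature is K = -1.0000.

-1.0000


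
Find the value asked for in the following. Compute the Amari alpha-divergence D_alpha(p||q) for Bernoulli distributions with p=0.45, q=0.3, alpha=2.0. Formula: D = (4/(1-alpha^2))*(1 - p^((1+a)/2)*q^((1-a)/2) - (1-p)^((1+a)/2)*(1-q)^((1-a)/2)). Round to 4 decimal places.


Amari alpha-divergence:
D = (4/(1-alpha^2))*(1 - p^((1+a)/2)*q^((1-a)/2) - (1-p)^((1+a)/2)*(1-q)^((1-a)/2)).
alpha = 2.0, p = 0.45, q = 0.3.
e1 = (1+alpha)/2 = 1.5, e2 = (1-alpha)/2 = -0.5.
t1 = p^e1 * q^e2 = 0.45^1.5 * 0.3^-0.5 = 0.551135.
t2 = (1-p)^e1 * (1-q)^e2 = 0.55^1.5 * 0.7^-0.5 = 0.487523.
4/(1-alpha^2) = -1.333333.
D = -1.333333*(1 - 0.551135 - 0.487523) = 0.0515

0.0515


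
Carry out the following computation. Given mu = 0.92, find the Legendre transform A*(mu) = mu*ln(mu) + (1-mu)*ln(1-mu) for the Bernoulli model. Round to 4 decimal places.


Legendre transform for Bernoulli:
A*(mu) = mu*log(mu) + (1-mu)*log(1-mu).
mu = 0.92, 1-mu = 0.08.
mu*log(mu) = 0.92*log(0.92) = -0.076711.
(1-mu)*log(1-mu) = 0.08*log(0.08) = -0.202058.
A* = -0.076711 + -0.202058 = -0.2788

-0.2788


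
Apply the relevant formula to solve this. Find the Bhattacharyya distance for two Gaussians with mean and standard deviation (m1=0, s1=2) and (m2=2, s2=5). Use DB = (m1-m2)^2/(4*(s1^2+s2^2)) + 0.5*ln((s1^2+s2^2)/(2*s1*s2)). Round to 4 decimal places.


Bhattacharyya distance between two Gaussians:
DB = (m1-m2)^2/(4*(s1^2+s2^2)) + (1/2)*ln((s1^2+s2^2)/(2*s1*s2)).
(m1-m2)^2 = (-2)^2 = 4.
s1^2+s2^2 = 4 + 25 = 29.
term1 = 4/116 = 0.034483.
term2 = 0.5*ln(29/20.0) = 0.185782.
DB = 0.034483 + 0.185782 = 0.2203

0.2203


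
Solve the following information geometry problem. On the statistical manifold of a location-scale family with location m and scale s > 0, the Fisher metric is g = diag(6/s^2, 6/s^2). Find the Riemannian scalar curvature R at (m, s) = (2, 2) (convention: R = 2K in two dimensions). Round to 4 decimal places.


The metric has the form g = (A dm^2 + B ds^2)/s^2 with A = 6, B = 6.
Substitute u = sqrt(A/B)*m: g = B*(du^2 + ds^2)/s^2, i.e. B times the
Poincare upper half-plane metric, which has constant Gaussian curvature -1.
Scaling a 2D metric by a constant c divides the Gaussian curvature by c,
so K = -1/B = -1/(6) = -0.1667 everywhere (the point (m, s) = (2, 2) is irrelevant:
the curvature is constant).
Scalar curvature in dimension 2: R = 2K = -2/(6) = -0.3333.

-0.3333


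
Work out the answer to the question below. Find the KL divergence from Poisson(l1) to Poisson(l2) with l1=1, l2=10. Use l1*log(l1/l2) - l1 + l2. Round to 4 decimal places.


KL divergence for Poisson:
KL = l1*log(l1/l2) - l1 + l2.
l1 = 1, l2 = 10.
log(1/10) = -2.302585.
l1*log(l1/l2) = 1 * -2.302585 = -2.302585.
KL = -2.302585 - 1 + 10 = 6.6974

6.6974


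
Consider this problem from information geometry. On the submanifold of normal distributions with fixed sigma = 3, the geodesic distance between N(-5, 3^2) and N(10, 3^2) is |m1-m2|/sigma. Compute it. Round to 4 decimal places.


On the fixed-variance normal subfamily, geodesic distance = |m1-m2|/sigma.
|-5 - 10| = 15.
sigma = 3.
d = 15/3 = 5.0000

5.0000


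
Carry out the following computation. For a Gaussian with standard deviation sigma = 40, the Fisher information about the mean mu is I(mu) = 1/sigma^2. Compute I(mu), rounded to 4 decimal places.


The Fisher information for the mean of a normal distribution is I(mu) = 1/sigma^2.
sigma = 40, so sigma^2 = 1600.
I(mu) = 1/1600 = 0.0006

0.0006


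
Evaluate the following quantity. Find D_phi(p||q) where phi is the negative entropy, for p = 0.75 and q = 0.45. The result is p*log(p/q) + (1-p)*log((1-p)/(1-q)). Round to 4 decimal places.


Bregman divergence with negative entropy generator:
D = p*log(p/q) + (1-p)*log((1-p)/(1-q)).
p = 0.75, q = 0.45.
p*log(p/q) = 0.75*log(0.75/0.45) = 0.383119.
(1-p)*log((1-p)/(1-q)) = 0.25*log(0.25/0.55) = -0.197114.
D = 0.383119 + -0.197114 = 0.1860

0.1860


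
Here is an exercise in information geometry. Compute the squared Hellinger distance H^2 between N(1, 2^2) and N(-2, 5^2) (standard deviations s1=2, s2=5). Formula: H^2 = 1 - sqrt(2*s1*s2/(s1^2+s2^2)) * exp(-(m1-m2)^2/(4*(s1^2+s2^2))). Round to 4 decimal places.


Squared Hellinger distance for Gaussians:
H^2 = 1 - sqrt(2*s1*s2/(s1^2+s2^2)) * exp(-(m1-m2)^2/(4*(s1^2+s2^2))).
s1^2 = 4, s2^2 = 25, s1^2+s2^2 = 29.
sqrt(2*2*5/(29)) = 0.830455.
(m1-m2)^2 = (3)^2 = 9.
exp(-9/(4*29)) = exp(-0.077586) = 0.925347.
H^2 = 1 - 0.830455*0.925347 = 0.2315

0.2315


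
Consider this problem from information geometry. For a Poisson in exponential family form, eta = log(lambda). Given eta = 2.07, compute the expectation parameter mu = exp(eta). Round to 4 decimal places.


Expectation parameter for Poisson exponential family:
mu = exp(eta).
eta = 2.07.
mu = exp(2.07) = 7.9248

7.9248


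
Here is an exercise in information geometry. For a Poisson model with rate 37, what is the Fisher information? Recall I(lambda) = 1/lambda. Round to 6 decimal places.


Fisher information for Poisson: I(lambda) = 1/lambda.
lambda = 37.
I(lambda) = 1/37 = 0.027027

0.027027


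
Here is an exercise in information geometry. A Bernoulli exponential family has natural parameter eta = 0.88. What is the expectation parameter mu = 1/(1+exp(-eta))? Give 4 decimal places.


Dual coordinate (expectation parameter) for Bernoulli:
mu = 1/(1+exp(-eta)).
eta = 0.88.
exp(-eta) = exp(-0.88) = 0.414783.
mu = 1/(1+0.414783) = 0.7068

0.7068


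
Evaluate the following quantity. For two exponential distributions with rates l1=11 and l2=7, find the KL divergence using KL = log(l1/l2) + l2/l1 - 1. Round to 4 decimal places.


KL divergence for exponential family:
KL = log(l1/l2) + l2/l1 - 1.
log(11/7) = 0.451985.
7/11 = 0.636364.
KL = 0.451985 + 0.636364 - 1 = 0.0883

0.0883


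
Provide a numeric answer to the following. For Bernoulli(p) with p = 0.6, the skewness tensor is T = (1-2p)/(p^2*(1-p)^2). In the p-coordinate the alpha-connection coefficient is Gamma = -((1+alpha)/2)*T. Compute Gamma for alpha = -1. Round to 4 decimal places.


Skewness (Amari-Chentsov) tensor: T = (1-2p)/(p^2*(1-p)^2).
p = 0.6, 1-2p = -0.2, p^2 = 0.36, (1-p)^2 = 0.16.
T = -0.2/(0.36 * 0.16) = -3.472222.
In the p-coordinate, Gamma^(alpha) = Gamma^(0) - (alpha/2)*T with Gamma^(0) = (1/2)*g'(p) = -T/2,
so Gamma^(alpha) = -((1+alpha)/2)*T.
alpha = -1, -(1+alpha)/2 = 0.0.
Gamma = 0.0 * -3.472222 = 0.0000

0.0000


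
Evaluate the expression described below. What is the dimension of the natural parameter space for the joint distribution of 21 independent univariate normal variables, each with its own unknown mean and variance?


Exponential family dimension calculation:
Each univariate normal has two natural parameters (mu/sigma^2 and -1/(2 sigma^2)).
With 21 independent components, dim = 2 * 21 = 42.

42


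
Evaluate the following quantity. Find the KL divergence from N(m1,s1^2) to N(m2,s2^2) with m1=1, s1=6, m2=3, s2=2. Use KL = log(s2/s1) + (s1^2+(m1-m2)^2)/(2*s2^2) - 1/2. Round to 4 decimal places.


KL divergence between normal distributions:
KL = log(s2/s1) + (s1^2 + (m1-m2)^2)/(2*s2^2) - 1/2.
log(2/6) = -1.098612.
(6^2 + (1-3)^2)/(2*2^2) = (36 + 4)/8 = 5.0.
KL = -1.098612 + 5.0 - 0.5 = 3.4014

3.4014


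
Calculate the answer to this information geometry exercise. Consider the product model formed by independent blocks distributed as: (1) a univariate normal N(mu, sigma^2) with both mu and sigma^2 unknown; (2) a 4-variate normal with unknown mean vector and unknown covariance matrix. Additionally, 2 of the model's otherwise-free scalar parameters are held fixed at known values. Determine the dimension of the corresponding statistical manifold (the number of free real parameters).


The dimension of a statistical manifold equals the number of free
(independent) real parameters of the model. For a product of independent
blocks the parameter counts add.
- normal (mu, sigma^2): 2.
- 4-variate normal: 4 (mean) + 4*5/2 = 10 (symmetric covariance) = 14.
Total = 2 + 14 = 16.
2 parameter(s) fixed at known values: 16 - 2 = 14.
Dimension = 14

14


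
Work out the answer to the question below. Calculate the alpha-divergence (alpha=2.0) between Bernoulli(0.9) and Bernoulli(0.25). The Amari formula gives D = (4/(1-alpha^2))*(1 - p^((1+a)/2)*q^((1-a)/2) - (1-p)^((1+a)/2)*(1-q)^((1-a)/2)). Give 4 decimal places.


Amari alpha-divergence:
D = (4/(1-alpha^2))*(1 - p^((1+a)/2)*q^((1-a)/2) - (1-p)^((1+a)/2)*(1-q)^((1-a)/2)).
alpha = 2.0, p = 0.9, q = 0.25.
e1 = (1+alpha)/2 = 1.5, e2 = (1-alpha)/2 = -0.5.
t1 = p^e1 * q^e2 = 0.9^1.5 * 0.25^-0.5 = 1.70763.
t2 = (1-p)^e1 * (1-q)^e2 = 0.1^1.5 * 0.75^-0.5 = 0.036515.
4/(1-alpha^2) = -1.333333.
D = -1.333333*(1 - 1.70763 - 0.036515) = 0.9922

0.9922


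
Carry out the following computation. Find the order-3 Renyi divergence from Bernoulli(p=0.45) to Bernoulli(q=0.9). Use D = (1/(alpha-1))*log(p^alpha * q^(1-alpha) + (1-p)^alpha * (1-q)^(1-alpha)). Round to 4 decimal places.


Renyi divergence of order alpha between Bernoulli distributions:
D = (1/(alpha-1))*log(p^alpha * q^(1-alpha) + (1-p)^alpha * (1-q)^(1-alpha)).
alpha = 3, p = 0.45, q = 0.9.
p^alpha * q^(1-alpha) = 0.45^3 * 0.9^-2 = 0.1125.
(1-p)^alpha * (1-q)^(1-alpha) = 0.55^3 * 0.1^-2 = 16.6375.
sum = 0.1125 + 16.6375 = 16.75.
D = (1/2)*log(16.75) = 1.4092

1.4092


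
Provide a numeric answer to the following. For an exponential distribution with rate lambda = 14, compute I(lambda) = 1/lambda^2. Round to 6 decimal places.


Fisher information for exponential: I(lambda) = 1/lambda^2.
lambda = 14, lambda^2 = 196.
I = 1/196 = 0.005102

0.005102


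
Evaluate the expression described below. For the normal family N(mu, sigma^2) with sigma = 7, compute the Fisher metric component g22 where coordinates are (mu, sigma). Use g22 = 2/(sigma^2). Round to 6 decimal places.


For the 2-parameter normal family, the Fisher metric has:
  g11 = 1/sigma^2, g22 = 2/sigma^2.
sigma = 7, sigma^2 = 49.
g22 = 0.040816

0.040816


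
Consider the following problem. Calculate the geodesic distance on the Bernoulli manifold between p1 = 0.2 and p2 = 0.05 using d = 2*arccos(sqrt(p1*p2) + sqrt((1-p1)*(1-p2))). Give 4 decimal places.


Geodesic distance on Bernoulli manifold:
d(p1,p2) = 2*arccos(sqrt(p1*p2) + sqrt((1-p1)*(1-p2))).
sqrt(p1*p2) = sqrt(0.2*0.05) = 0.1.
sqrt((1-p1)*(1-p2)) = sqrt(0.8*0.95) = 0.87178.
arg = 0.1 + 0.87178 = 0.97178.
d = 2*arccos(0.97178) = 0.4763

0.4763


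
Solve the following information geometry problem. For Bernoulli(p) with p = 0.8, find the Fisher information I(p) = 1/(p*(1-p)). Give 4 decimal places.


For Bernoulli(p), Fisher information is I(p) = 1/(p*(1-p)).
p = 0.8, 1-p = 0.2.
p*(1-p) = 0.16.
I(p) = 1/0.16 = 6.2500

6.2500


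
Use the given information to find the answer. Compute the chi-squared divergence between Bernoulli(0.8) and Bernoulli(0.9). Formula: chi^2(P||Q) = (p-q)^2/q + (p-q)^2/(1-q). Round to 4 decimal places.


Chi-squared divergence between Bernoulli distributions:
chi^2 = (p-q)^2/q + (p-q)^2/(1-q).
p = 0.8, q = 0.9, p-q = -0.1.
(p-q)^2 = 0.01.
term1 = 0.01/0.9 = 0.011111.
term2 = 0.01/0.1 = 0.1.
chi^2 = 0.011111 + 0.1 = 0.1111

0.1111


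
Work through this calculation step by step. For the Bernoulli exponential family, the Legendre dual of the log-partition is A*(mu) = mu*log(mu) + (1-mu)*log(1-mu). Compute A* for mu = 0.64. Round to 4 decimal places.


Legendre transform for Bernoulli:
A*(mu) = mu*log(mu) + (1-mu)*log(1-mu).
mu = 0.64, 1-mu = 0.36.
mu*log(mu) = 0.64*log(0.64) = -0.285624.
(1-mu)*log(1-mu) = 0.36*log(0.36) = -0.367794.
A* = -0.285624 + -0.367794 = -0.6534

-0.6534


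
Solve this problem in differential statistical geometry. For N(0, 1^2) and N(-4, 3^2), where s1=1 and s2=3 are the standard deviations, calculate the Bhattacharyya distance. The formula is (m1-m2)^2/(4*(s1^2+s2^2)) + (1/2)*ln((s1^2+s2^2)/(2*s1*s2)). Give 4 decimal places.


Bhattacharyya distance between two Gaussians:
DB = (m1-m2)^2/(4*(s1^2+s2^2)) + (1/2)*ln((s1^2+s2^2)/(2*s1*s2)).
(m1-m2)^2 = (4)^2 = 16.
s1^2+s2^2 = 1 + 9 = 10.
term1 = 16/40 = 0.4.
term2 = 0.5*ln(10/6.0) = 0.255413.
DB = 0.4 + 0.255413 = 0.6554

0.6554


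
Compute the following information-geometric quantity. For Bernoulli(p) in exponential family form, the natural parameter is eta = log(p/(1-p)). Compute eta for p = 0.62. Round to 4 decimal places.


Natural parameter for Bernoulli: eta = log(p/(1-p)).
p = 0.62, 1-p = 0.38.
p/(1-p) = 1.631579.
eta = log(1.631579) = 0.4895

0.4895


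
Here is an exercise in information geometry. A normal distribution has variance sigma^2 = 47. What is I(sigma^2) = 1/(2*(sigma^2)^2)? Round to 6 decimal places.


Fisher information for variance: I(sigma^2) = 1/(2*sigma^4).
sigma^2 = 47, so sigma^4 = 2209.
I = 1/(2*2209) = 1/4418 = 0.000226

0.000226


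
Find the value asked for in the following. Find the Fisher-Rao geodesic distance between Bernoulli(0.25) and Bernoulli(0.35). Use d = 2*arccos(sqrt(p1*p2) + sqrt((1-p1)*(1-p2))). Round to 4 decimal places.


Geodesic distance on Bernoulli manifold:
d(p1,p2) = 2*arccos(sqrt(p1*p2) + sqrt((1-p1)*(1-p2))).
sqrt(p1*p2) = sqrt(0.25*0.35) = 0.295804.
sqrt((1-p1)*(1-p2)) = sqrt(0.75*0.65) = 0.698212.
arg = 0.295804 + 0.698212 = 0.994016.
d = 2*arccos(0.994016) = 0.2189

0.2189


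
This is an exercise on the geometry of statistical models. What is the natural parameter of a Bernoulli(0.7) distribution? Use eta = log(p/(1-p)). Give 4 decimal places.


Natural parameter for Bernoulli: eta = log(p/(1-p)).
p = 0.7, 1-p = 0.3.
p/(1-p) = 2.333333.
eta = log(2.333333) = 0.8473

0.8473


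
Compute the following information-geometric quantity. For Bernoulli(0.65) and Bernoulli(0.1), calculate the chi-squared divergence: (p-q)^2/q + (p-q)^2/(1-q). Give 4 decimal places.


Chi-squared divergence between Bernoulli distributions:
chi^2 = (p-q)^2/q + (p-q)^2/(1-q).
p = 0.65, q = 0.1, p-q = 0.55.
(p-q)^2 = 0.3025.
term1 = 0.3025/0.1 = 3.025.
term2 = 0.3025/0.9 = 0.336111.
chi^2 = 3.025 + 0.336111 = 3.3611

3.3611


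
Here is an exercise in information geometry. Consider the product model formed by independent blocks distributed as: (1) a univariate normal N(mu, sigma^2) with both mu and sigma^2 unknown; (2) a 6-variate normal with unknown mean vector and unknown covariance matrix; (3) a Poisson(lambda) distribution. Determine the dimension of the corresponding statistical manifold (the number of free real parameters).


The dimension of a statistical manifold equals the number of free
(independent) real parameters of the model. For a product of independent
blocks the parameter counts add.
- normal (mu, sigma^2): 2.
- 6-variate normal: 6 (mean) + 6*7/2 = 21 (symmetric covariance) = 27.
- Poisson (lambda): 1.
Total = 2 + 27 + 1 = 30.
Dimension = 30

30


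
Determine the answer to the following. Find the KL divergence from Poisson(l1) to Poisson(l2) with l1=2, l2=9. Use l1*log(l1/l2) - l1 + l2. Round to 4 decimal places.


KL divergence for Poisson:
KL = l1*log(l1/l2) - l1 + l2.
l1 = 2, l2 = 9.
log(2/9) = -1.504077.
l1*log(l1/l2) = 2 * -1.504077 = -3.008155.
KL = -3.008155 - 2 + 9 = 3.9918

3.9918


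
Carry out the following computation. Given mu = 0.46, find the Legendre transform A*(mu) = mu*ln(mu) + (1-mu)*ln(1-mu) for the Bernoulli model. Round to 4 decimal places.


Legendre transform for Bernoulli:
A*(mu) = mu*log(mu) + (1-mu)*log(1-mu).
mu = 0.46, 1-mu = 0.54.
mu*log(mu) = 0.46*log(0.46) = -0.357203.
(1-mu)*log(1-mu) = 0.54*log(0.54) = -0.332741.
A* = -0.357203 + -0.332741 = -0.6899

-0.6899


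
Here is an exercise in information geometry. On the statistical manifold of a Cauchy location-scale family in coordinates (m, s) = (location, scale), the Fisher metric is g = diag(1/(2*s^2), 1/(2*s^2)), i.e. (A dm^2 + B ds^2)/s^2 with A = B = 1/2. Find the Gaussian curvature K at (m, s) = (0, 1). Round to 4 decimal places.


The metric has the form g = (A dm^2 + B ds^2)/s^2 with A = 1/2, B = 1/2.
Substitute u = sqrt(A/B)*m: g = B*(du^2 + ds^2)/s^2, i.e. B times the
Poincare upper half-plane metric, which has constant Gaussian curvature -1.
Scaling a 2D metric by a constant c divides the Gaussian curvature by c,
so K = -1/B = -1/(1/2) = -2.0000 everywhere (the point (m, s) = (0, 1) is irrelevant:
the curvature is constant).
The requested Gaussian curvature is K = -2.0000.

-2.0000


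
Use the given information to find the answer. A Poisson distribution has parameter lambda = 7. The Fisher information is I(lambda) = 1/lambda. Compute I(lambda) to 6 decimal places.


Fisher information for Poisson: I(lambda) = 1/lambda.
lambda = 7.
I(lambda) = 1/7 = 0.142857

0.142857


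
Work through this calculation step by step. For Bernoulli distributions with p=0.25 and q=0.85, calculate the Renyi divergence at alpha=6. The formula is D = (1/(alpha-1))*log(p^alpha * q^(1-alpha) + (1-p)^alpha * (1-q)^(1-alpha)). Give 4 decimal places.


Renyi divergence of order alpha between Bernoulli distributions:
D = (1/(alpha-1))*log(p^alpha * q^(1-alpha) + (1-p)^alpha * (1-q)^(1-alpha)).
alpha = 6, p = 0.25, q = 0.85.
p^alpha * q^(1-alpha) = 0.25^6 * 0.85^-5 = 0.00055.
(1-p)^alpha * (1-q)^(1-alpha) = 0.75^6 * 0.15^-5 = 2343.75.
sum = 0.00055 + 2343.75 = 2343.75055.
D = (1/5)*log(2343.75055) = 1.5519

1.5519


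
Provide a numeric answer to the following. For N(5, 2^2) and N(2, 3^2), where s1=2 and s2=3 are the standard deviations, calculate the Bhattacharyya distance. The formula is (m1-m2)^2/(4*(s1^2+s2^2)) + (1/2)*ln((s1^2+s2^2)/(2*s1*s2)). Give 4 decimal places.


Bhattacharyya distance between two Gaussians:
DB = (m1-m2)^2/(4*(s1^2+s2^2)) + (1/2)*ln((s1^2+s2^2)/(2*s1*s2)).
(m1-m2)^2 = (3)^2 = 9.
s1^2+s2^2 = 4 + 9 = 13.
term1 = 9/52 = 0.173077.
term2 = 0.5*ln(13/12.0) = 0.040021.
DB = 0.173077 + 0.040021 = 0.2131

0.2131


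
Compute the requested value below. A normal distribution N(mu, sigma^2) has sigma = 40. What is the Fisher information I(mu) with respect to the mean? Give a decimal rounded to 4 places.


The Fisher information for the mean of a normal distribution is I(mu) = 1/sigma^2.
sigma = 40, so sigma^2 = 1600.
I(mu) = 1/1600 = 0.0006

0.0006


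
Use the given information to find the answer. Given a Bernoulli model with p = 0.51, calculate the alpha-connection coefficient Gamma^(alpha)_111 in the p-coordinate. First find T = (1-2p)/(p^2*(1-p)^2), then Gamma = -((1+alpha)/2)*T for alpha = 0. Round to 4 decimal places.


Skewness (Amari-Chentsov) tensor: T = (1-2p)/(p^2*(1-p)^2).
p = 0.51, 1-2p = -0.02, p^2 = 0.2601, (1-p)^2 = 0.2401.
T = -0.02/(0.2601 * 0.2401) = -0.320256.
In the p-coordinate, Gamma^(alpha) = Gamma^(0) - (alpha/2)*T with Gamma^(0) = (1/2)*g'(p) = -T/2,
so Gamma^(alpha) = -((1+alpha)/2)*T.
alpha = 0, -(1+alpha)/2 = -0.5.
Gamma = -0.5 * -0.320256 = 0.1601

0.1601


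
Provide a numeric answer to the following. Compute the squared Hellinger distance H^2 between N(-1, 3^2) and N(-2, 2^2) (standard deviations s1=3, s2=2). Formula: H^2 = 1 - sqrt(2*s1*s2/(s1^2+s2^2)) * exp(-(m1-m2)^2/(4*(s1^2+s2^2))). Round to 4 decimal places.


Squared Hellinger distance for Gaussians:
H^2 = 1 - sqrt(2*s1*s2/(s1^2+s2^2)) * exp(-(m1-m2)^2/(4*(s1^2+s2^2))).
s1^2 = 9, s2^2 = 4, s1^2+s2^2 = 13.
sqrt(2*3*2/(13)) = 0.960769.
(m1-m2)^2 = (1)^2 = 1.
exp(-1/(4*13)) = exp(-0.019231) = 0.980953.
H^2 = 1 - 0.960769*0.980953 = 0.0575

0.0575


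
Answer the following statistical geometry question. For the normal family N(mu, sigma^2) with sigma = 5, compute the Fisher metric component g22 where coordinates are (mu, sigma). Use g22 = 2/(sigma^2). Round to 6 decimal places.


For the 2-parameter normal family, the Fisher metric has:
  g11 = 1/sigma^2, g22 = 2/sigma^2.
sigma = 5, sigma^2 = 25.
g22 = 0.080000

0.080000


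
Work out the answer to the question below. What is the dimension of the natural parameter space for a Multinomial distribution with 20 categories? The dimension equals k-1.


Exponential family dimension calculation:
For Multinomial with k=20 categories, dim = k-1 = 19.

19


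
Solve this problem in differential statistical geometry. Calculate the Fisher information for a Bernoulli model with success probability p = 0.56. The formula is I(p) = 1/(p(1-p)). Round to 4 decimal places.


For Bernoulli(p), Fisher information is I(p) = 1/(p*(1-p)).
p = 0.56, 1-p = 0.44.
p*(1-p) = 0.2464.
I(p) = 1/0.2464 = 4.0584

4.0584


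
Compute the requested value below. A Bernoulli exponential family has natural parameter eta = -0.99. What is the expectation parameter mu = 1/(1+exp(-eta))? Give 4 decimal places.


Dual coordinate (expectation parameter) for Bernoulli:
mu = 1/(1+exp(-eta)).
eta = -0.99.
exp(-eta) = exp(0.99) = 2.691234.
mu = 1/(1+2.691234) = 0.2709

0.2709


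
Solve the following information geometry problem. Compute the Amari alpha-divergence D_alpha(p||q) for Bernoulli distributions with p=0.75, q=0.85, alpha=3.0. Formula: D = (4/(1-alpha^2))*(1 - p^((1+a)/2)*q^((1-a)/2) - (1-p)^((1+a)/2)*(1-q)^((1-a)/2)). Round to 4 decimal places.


Amari alpha-divergence:
D = (4/(1-alpha^2))*(1 - p^((1+a)/2)*q^((1-a)/2) - (1-p)^((1+a)/2)*(1-q)^((1-a)/2)).
alpha = 3.0, p = 0.75, q = 0.85.
e1 = (1+alpha)/2 = 2.0, e2 = (1-alpha)/2 = -1.0.
t1 = p^e1 * q^e2 = 0.75^2.0 * 0.85^-1.0 = 0.661765.
t2 = (1-p)^e1 * (1-q)^e2 = 0.25^2.0 * 0.15^-1.0 = 0.416667.
4/(1-alpha^2) = -0.5.
D = -0.5*(1 - 0.661765 - 0.416667) = 0.0392

0.0392


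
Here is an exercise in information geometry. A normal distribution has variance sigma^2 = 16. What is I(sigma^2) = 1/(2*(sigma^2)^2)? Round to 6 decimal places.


Fisher information for variance: I(sigma^2) = 1/(2*sigma^4).
sigma^2 = 16, so sigma^4 = 256.
I = 1/(2*256) = 1/512 = 0.001953

0.001953


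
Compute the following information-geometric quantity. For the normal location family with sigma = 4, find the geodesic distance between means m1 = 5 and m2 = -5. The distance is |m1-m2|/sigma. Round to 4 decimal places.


On the fixed-variance normal subfamily, geodesic distance = |m1-m2|/sigma.
|5 - -5| = 10.
sigma = 4.
d = 10/4 = 2.5000

2.5000


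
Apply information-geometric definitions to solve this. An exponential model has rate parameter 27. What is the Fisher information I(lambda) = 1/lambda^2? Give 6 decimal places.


Fisher information for exponential: I(lambda) = 1/lambda^2.
lambda = 27, lambda^2 = 729.
I = 1/729 = 0.001372

0.001372


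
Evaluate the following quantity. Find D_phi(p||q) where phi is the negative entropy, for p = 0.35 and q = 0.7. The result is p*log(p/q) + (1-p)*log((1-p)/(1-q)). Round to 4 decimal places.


Bregman divergence with negative entropy generator:
D = p*log(p/q) + (1-p)*log((1-p)/(1-q)).
p = 0.35, q = 0.7.
p*log(p/q) = 0.35*log(0.35/0.7) = -0.242602.
(1-p)*log((1-p)/(1-q)) = 0.65*log(0.65/0.3) = 0.502573.
D = -0.242602 + 0.502573 = 0.2600

0.2600


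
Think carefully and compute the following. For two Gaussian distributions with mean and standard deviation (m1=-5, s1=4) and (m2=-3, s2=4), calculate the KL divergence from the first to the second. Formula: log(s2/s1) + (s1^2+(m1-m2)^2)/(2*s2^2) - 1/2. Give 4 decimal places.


KL divergence between normal distributions:
KL = log(s2/s1) + (s1^2 + (m1-m2)^2)/(2*s2^2) - 1/2.
log(4/4) = 0.0.
(4^2 + (-5--3)^2)/(2*4^2) = (16 + 4)/32 = 0.625.
KL = 0.0 + 0.625 - 0.5 = 0.1250

0.1250


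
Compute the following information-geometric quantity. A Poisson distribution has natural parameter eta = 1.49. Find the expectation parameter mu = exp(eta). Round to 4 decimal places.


Expectation parameter for Poisson exponential family:
mu = exp(eta).
eta = 1.49.
mu = exp(1.49) = 4.4371

4.4371


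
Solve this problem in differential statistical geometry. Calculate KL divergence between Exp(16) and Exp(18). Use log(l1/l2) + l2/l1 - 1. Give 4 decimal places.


KL divergence for exponential family:
KL = log(l1/l2) + l2/l1 - 1.
log(16/18) = -0.117783.
18/16 = 1.125.
KL = -0.117783 + 1.125 - 1 = 0.0072

0.0072


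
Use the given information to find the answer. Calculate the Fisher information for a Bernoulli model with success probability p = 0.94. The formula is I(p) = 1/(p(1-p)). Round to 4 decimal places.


For Bernoulli(p), Fisher information is I(p) = 1/(p*(1-p)).
p = 0.94, 1-p = 0.06.
p*(1-p) = 0.0564.
I(p) = 1/0.0564 = 17.7305

17.7305
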